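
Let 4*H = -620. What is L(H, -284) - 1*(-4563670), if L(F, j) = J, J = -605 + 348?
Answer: 4563413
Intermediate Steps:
J = -257
H = -155 (H = (1/4)*(-620) = -155)
L(F, j) = -257
L(H, -284) - 1*(-4563670) = -257 - 1*(-4563670) = -257 + 4563670 = 4563413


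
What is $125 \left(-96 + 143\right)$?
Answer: $5875$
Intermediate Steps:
$125 \left(-96 + 143\right) = 125 \cdot 47 = 5875$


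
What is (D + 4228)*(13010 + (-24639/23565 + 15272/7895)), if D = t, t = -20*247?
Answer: -22979748655544/2480609 ≈ -9.2637e+6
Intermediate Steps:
t = -4940
D = -4940
(D + 4228)*(13010 + (-24639/23565 + 15272/7895)) = (-4940 + 4228)*(13010 + (-24639/23565 + 15272/7895)) = -712*(13010 + (-24639*1/23565 + 15272*(1/7895))) = -712*(13010 + (-8213/7855 + 15272/7895)) = -712*(13010 + 2204797/2480609) = -712*32274927887/2480609 = -22979748655544/2480609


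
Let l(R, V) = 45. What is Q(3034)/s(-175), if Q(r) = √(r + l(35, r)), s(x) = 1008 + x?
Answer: √3079/833 ≈ 0.066613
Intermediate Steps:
Q(r) = √(45 + r) (Q(r) = √(r + 45) = √(45 + r))
Q(3034)/s(-175) = √(45 + 3034)/(1008 - 175) = √3079/833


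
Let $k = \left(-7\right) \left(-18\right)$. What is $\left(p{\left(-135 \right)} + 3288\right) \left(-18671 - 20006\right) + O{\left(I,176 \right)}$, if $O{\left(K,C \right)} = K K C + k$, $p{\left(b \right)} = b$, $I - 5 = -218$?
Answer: $-113963511$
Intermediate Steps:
$I = -213$ ($I = 5 - 218 = -213$)
$k = 126$
$O{\left(K,C \right)} = 126 + C K^{2}$ ($O{\left(K,C \right)} = K K C + 126 = K^{2} C + 126 = C K^{2} + 126 = 126 + C K^{2}$)
$\left(p{\left(-135 \right)} + 3288\right) \left(-18671 - 20006\right) + O{\left(I,176 \right)} = \left(-135 + 3288\right) \left(-18671 - 20006\right) + \left(126 + 176 \left(-213\right)^{2}\right) = 3153 \left(-38677\right) + \left(126 + 176 \cdot 45369\right) = -121948581 + \left(126 + 7984944\right) = -121948581 + 7985070 = -113963511$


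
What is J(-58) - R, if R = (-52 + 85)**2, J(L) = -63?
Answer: -1152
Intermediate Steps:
R = 1089 (R = 33**2 = 1089)
J(-58) - R = -63 - 1*1089 = -63 - 1089 = -1152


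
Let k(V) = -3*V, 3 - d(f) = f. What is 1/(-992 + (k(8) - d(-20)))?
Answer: -1/1039 ≈ -0.00096246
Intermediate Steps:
d(f) = 3 - f
1/(-992 + (k(8) - d(-20))) = 1/(-992 + (-3*8 - (3 - 1*(-20)))) = 1/(-992 + (-24 - (3 + 20))) = 1/(-992 + (-24 - 1*23)) = 1/(-992 + (-24 - 23)) = 1/(-992 - 47) = 1/(-1039) = -1/1039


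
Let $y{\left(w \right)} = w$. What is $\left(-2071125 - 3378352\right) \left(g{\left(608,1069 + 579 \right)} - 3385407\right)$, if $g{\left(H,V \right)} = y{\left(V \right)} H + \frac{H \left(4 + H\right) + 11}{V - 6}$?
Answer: $\frac{21324939493525943}{1642} \approx 1.2987 \cdot 10^{13}$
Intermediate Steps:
$g{\left(H,V \right)} = H V + \frac{11 + H \left(4 + H\right)}{-6 + V}$ ($g{\left(H,V \right)} = V H + \frac{H \left(4 + H\right) + 11}{V - 6} = H V + \frac{11 + H \left(4 + H\right)}{-6 + V}$)
$\left(-2071125 - 3378352\right) \left(g{\left(608,1069 + 579 \right)} - 3385407\right) = \left(-2071125 - 3378352\right) \left(\frac{11 + 608^{2} + 4 \cdot 608 + 608 \left(1069 + 579\right)^{2} - 3648 \left(1069 + 579\right)}{-6 + \left(1069 + 579\right)} - 3385407\right) = - 5449477 \left(\frac{11 + 369664 + 2432 + 608 \cdot 1648^{2} - 3648 \cdot 1648}{-6 + 1648} - 3385407\right) = - 5449477 \left(\frac{11 + 369664 + 2432 + 608 \cdot 2715904 - 6011904}{1642} - 3385407\right) = - 5449477 \left(\frac{11 + 369664 + 2432 + 1651269632 - 6011904}{1642} - 3385407\right) = - 5449477 \left(\frac{1}{1642} \cdot 1645629835 - 3385407\right) = - 5449477 \left(\frac{1645629835}{1642} - 3385407\right) = \left(-5449477\right) \left(- \frac{3913208459}{1642}\right) = \frac{21324939493525943}{1642}$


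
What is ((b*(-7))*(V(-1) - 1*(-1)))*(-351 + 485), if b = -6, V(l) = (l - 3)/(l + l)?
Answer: 16884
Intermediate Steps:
V(l) = (-3 + l)/(2*l) (V(l) = (-3 + l)/((2*l)) = (-3 + l)*(1/(2*l)) = (-3 + l)/(2*l))
((b*(-7))*(V(-1) - 1*(-1)))*(-351 + 485) = ((-6*(-7))*((1/2)*(-3 - 1)/(-1) - 1*(-1)))*(-351 + 485) = (42*((1/2)*(-1)*(-4) + 1))*134 = (42*(2 + 1))*134 = (42*3)*134 = 126*134 = 16884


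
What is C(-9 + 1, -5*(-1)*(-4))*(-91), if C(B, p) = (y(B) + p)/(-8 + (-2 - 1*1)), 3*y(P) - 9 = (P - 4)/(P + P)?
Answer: -6097/44 ≈ -138.57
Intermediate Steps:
y(P) = 3 + (-4 + P)/(6*P) (y(P) = 3 + ((P - 4)/(P + P))/3 = 3 + ((-4 + P)/((2*P)))/3 = 3 + ((-4 + P)*(1/(2*P)))/3 = 3 + ((-4 + P)/(2*P))/3 = 3 + (-4 + P)/(6*P))
C(B, p) = -p/11 - (-4 + 19*B)/(66*B) (C(B, p) = ((-4 + 19*B)/(6*B) + p)/(-8 + (-2 - 1*1)) = (p + (-4 + 19*B)/(6*B))/(-8 + (-2 - 1)) = (p + (-4 + 19*B)/(6*B))/(-8 - 3) = (p + (-4 + 19*B)/(6*B))/(-11) = (p + (-4 + 19*B)/(6*B))*(-1/11) = -p/11 - (-4 + 19*B)/(66*B))
C(-9 + 1, -5*(-1)*(-4))*(-91) = (-19/66 - (-5*(-1))*(-4)/11 + 2/(33*(-9 + 1)))*(-91) = (-19/66 - 5*(-4)/11 + (2/33)/(-8))*(-91) = (-19/66 - 1/11*(-20) + (2/33)*(-⅛))*(-91) = (-19/66 + 20/11 - 1/132)*(-91) = (67/44)*(-91) = -6097/44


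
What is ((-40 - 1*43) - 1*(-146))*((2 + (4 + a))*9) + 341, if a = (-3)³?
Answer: -11566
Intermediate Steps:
a = -27
((-40 - 1*43) - 1*(-146))*((2 + (4 + a))*9) + 341 = ((-40 - 1*43) - 1*(-146))*((2 + (4 - 27))*9) + 341 = ((-40 - 43) + 146)*((2 - 23)*9) + 341 = (-83 + 146)*(-21*9) + 341 = 63*(-189) + 341 = -11907 + 341 = -11566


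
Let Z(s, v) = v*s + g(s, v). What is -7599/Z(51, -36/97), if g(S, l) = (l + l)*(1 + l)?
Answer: 23832997/60828 ≈ 391.81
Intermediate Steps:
g(S, l) = 2*l*(1 + l) (g(S, l) = (2*l)*(1 + l) = 2*l*(1 + l))
Z(s, v) = s*v + 2*v*(1 + v) (Z(s, v) = v*s + 2*v*(1 + v) = s*v + 2*v*(1 + v))
-7599/Z(51, -36/97) = -7599*(-97/(36*(2 + 51 + 2*(-36/97)))) = -7599*(-97/(36*(2 + 51 - 72/97))) = -7599/((-36/97*5069/97)) = -7599/(-182484/9409) = -7599*(-9409/182484) = 23832997/60828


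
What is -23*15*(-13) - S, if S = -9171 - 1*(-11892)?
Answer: 1764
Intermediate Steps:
S = 2721 (S = -9171 + 11892 = 2721)
-23*15*(-13) - S = -23*15*(-13) - 1*2721 = -345*(-13) - 2721 = 4485 - 2721 = 1764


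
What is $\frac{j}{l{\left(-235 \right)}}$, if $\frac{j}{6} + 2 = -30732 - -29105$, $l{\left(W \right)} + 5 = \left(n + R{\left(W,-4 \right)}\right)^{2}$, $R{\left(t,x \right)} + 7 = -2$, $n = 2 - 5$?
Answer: $- \frac{9774}{139} \approx -70.317$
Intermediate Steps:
$n = -3$
$R{\left(t,x \right)} = -9$ ($R{\left(t,x \right)} = -7 - 2 = -9$)
$l{\left(W \right)} = 139$ ($l{\left(W \right)} = -5 + \left(-3 - 9\right)^{2} = -5 + \left(-12\right)^{2} = -5 + 144 = 139$)
$j = -9774$ ($j = -12 + 6 \left(-30732 - -29105\right) = -12 + 6 \left(-30732 + 29105\right) = -12 + 6 \left(-1627\right) = -12 - 9762 = -9774$)
$\frac{j}{l{\left(-235 \right)}} = - \frac{9774}{139}$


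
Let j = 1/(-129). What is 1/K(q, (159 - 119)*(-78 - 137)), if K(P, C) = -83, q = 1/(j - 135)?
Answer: -1/83 ≈ -0.012048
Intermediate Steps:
j = -1/129 ≈ -0.0077519
q = -129/17416 (q = 1/(-1/129 - 135) = 1/(-17416/129) = -129/17416 ≈ -0.0074070)
1/K(q, (159 - 119)*(-78 - 137)) = 1/(-83) = -1/83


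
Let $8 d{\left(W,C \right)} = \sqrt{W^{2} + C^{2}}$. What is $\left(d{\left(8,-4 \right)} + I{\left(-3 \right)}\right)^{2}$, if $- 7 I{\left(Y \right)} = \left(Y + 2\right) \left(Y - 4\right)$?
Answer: $\frac{9}{4} - \sqrt{5} \approx 0.013932$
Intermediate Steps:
$I{\left(Y \right)} = - \frac{\left(-4 + Y\right) \left(2 + Y\right)}{7}$ ($I{\left(Y \right)} = - \frac{\left(Y + 2\right) \left(Y - 4\right)}{7} = - \frac{\left(2 + Y\right) \left(-4 + Y\right)}{7} = - \frac{\left(-4 + Y\right) \left(2 + Y\right)}{7}$)
$d{\left(W,C \right)} = \frac{\sqrt{C^{2} + W^{2}}}{8}$ ($d{\left(W,C \right)} = \frac{\sqrt{W^{2} + C^{2}}}{8} = \frac{\sqrt{C^{2} + W^{2}}}{8}$)
$\left(d{\left(8,-4 \right)} + I{\left(-3 \right)}\right)^{2} = \left(\frac{\sqrt{\left(-4\right)^{2} + 8^{2}}}{8} + \left(\frac{8}{7} - \frac{\left(-3\right)^{2}}{7} + \frac{2}{7} \left(-3\right)\right)\right)^{2} = \left(\frac{\sqrt{16 + 64}}{8} - 1\right)^{2} = \left(\frac{\sqrt{80}}{8} - 1\right)^{2} = \left(\frac{4 \sqrt{5}}{8} - 1\right)^{2} = \left(\frac{\sqrt{5}}{2} - 1\right)^{2} = \left(-1 + \frac{\sqrt{5}}{2}\right)^{2}$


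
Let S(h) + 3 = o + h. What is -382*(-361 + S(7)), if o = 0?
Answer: 136374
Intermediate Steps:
S(h) = -3 + h (S(h) = -3 + (0 + h) = -3 + h)
-382*(-361 + S(7)) = -382*(-361 + (-3 + 7)) = -382*(-361 + 4) = -382*(-357) = 136374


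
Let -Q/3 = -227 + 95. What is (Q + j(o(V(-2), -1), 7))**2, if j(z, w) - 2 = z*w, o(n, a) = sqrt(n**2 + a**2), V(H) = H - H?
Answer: 164025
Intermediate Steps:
V(H) = 0
Q = 396 (Q = -3*(-227 + 95) = -3*(-132) = 396)
o(n, a) = sqrt(a**2 + n**2)
j(z, w) = 2 + w*z (j(z, w) = 2 + z*w = 2 + w*z)
(Q + j(o(V(-2), -1), 7))**2 = (396 + (2 + 7*sqrt((-1)**2 + 0**2)))**2 = (396 + (2 + 7*sqrt(1 + 0)))**2 = (396 + (2 + 7*sqrt(1)))**2 = (396 + (2 + 7*1))**2 = (396 + (2 + 7))**2 = (396 + 9)**2 = 405**2 = 164025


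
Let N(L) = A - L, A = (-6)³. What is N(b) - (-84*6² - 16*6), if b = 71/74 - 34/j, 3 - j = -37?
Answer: 2148879/740 ≈ 2903.9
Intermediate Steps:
j = 40 (j = 3 - 1*(-37) = 3 + 37 = 40)
b = 81/740 (b = 71/74 - 34/40 = 71*(1/74) - 34*1/40 = 71/74 - 17/20 = 81/740 ≈ 0.10946)
A = -216
N(L) = -216 - L
N(b) - (-84*6² - 16*6) = (-216 - 1*81/740) - (-84*6² - 16*6) = (-216 - 81/740) - (-84*36 - 96) = -159921/740 - (-3024 - 96) = -159921/740 - 1*(-3120) = -159921/740 + 3120 = 2148879/740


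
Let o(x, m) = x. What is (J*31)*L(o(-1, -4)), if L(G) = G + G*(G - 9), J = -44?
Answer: -12276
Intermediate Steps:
L(G) = G + G*(-9 + G)
(J*31)*L(o(-1, -4)) = (-44*31)*(-(-8 - 1)) = -(-1364)*(-9) = -1364*9 = -12276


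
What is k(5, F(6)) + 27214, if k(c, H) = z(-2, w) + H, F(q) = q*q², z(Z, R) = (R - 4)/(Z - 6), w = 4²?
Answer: 54857/2 ≈ 27429.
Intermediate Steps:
w = 16
z(Z, R) = (-4 + R)/(-6 + Z)
F(q) = q³
k(c, H) = -3/2 + H (k(c, H) = (-4 + 16)/(-6 - 2) + H = 12/(-8) + H = -⅛*12 + H = -3/2 + H)
k(5, F(6)) + 27214 = (-3/2 + 6³) + 27214 = (-3/2 + 216) + 27214 = 429/2 + 27214 = 54857/2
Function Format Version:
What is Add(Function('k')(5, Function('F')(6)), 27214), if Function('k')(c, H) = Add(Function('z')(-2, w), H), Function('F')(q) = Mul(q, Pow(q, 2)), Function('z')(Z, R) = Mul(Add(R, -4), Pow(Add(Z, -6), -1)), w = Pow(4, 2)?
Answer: Rational(54857, 2) ≈ 27429.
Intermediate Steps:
w = 16
Function('z')(Z, R) = Mul(Pow(Add(-6, Z), -1), Add(-4, R)) (Function('z')(Z, R) = Mul(Add(-4, R), Pow(Add(-6, Z), -1)) = Mul(Pow(Add(-6, Z), -1), Add(-4, R)))
Function('F')(q) = Pow(q, 3)
Function('k')(c, H) = Add(Rational(-3, 2), H) (Function('k')(c, H) = Add(Mul(Pow(Add(-6, -2), -1), Add(-4, 16)), H) = Add(Mul(Pow(-8, -1), 12), H) = Add(Mul(Rational(-1, 8), 12), H) = Add(Rational(-3, 2), H))
Add(Function('k')(5, Function('F')(6)), 27214) = Add(Add(Rational(-3, 2), Pow(6, 3)), 27214) = Add(Add(Rational(-3, 2), 216), 27214) = Add(Rational(429, 2), 27214) = Rational(54857, 2)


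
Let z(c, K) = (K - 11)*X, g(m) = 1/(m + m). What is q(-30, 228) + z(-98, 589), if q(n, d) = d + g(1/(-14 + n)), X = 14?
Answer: 8298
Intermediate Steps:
g(m) = 1/(2*m)
q(n, d) = -7 + d + n/2 (q(n, d) = d + 1/(2*(1/(-14 + n))) = d + (-14 + n)/2 = d + (-7 + n/2) = -7 + d + n/2)
z(c, K) = -154 + 14*K (z(c, K) = (K - 11)*14 = (-11 + K)*14 = -154 + 14*K)
q(-30, 228) + z(-98, 589) = (-7 + 228 + (½)*(-30)) + (-154 + 14*589) = (-7 + 228 - 15) + (-154 + 8246) = 206 + 8092 = 8298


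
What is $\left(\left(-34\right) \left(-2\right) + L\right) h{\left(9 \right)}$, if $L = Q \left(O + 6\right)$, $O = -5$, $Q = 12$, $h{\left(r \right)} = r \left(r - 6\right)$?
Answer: $2160$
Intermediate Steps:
$h{\left(r \right)} = r \left(-6 + r\right)$
$L = 12$ ($L = 12 \left(-5 + 6\right) = 12 \cdot 1 = 12$)
$\left(\left(-34\right) \left(-2\right) + L\right) h{\left(9 \right)} = \left(\left(-34\right) \left(-2\right) + 12\right) 9 \left(-6 + 9\right) = \left(68 + 12\right) 9 \cdot 3 = 80 \cdot 27 = 2160$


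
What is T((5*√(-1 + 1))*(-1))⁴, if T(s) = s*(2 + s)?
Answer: 0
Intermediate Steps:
T((5*√(-1 + 1))*(-1))⁴ = (((5*√(-1 + 1))*(-1))*(2 + (5*√(-1 + 1))*(-1)))⁴ = (((5*√0)*(-1))*(2 + (5*√0)*(-1)))⁴ = (((5*0)*(-1))*(2 + (5*0)*(-1)))⁴ = ((0*(-1))*(2 + 0*(-1)))⁴ = (0*(2 + 0))⁴ = (0*2)⁴ = 0⁴ = 0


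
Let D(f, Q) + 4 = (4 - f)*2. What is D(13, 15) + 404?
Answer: 382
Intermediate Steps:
D(f, Q) = 4 - 2*f (D(f, Q) = -4 + (4 - f)*2 = -4 + (8 - 2*f) = 4 - 2*f)
D(13, 15) + 404 = (4 - 2*13) + 404 = (4 - 26) + 404 = -22 + 404 = 382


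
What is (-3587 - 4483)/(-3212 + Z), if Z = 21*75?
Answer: 8070/1637 ≈ 4.9297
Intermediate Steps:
Z = 1575
(-3587 - 4483)/(-3212 + Z) = (-3587 - 4483)/(-3212 + 1575) = -8070/(-1637) = -8070*(-1/1637) = 8070/1637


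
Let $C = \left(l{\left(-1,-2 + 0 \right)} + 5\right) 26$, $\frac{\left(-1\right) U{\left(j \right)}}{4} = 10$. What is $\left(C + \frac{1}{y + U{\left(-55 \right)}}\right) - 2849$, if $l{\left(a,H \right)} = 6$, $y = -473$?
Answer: $- \frac{1314820}{513} \approx -2563.0$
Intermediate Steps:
$U{\left(j \right)} = -40$ ($U{\left(j \right)} = \left(-4\right) 10 = -40$)
$C = 286$ ($C = \left(6 + 5\right) 26 = 11 \cdot 26 = 286$)
$\left(C + \frac{1}{y + U{\left(-55 \right)}}\right) - 2849 = \left(286 + \frac{1}{-473 - 40}\right) - 2849 = \left(286 + \frac{1}{-513}\right) - 2849 = \left(286 - \frac{1}{513}\right) - 2849 = \frac{146717}{513} - 2849 = - \frac{1314820}{513}$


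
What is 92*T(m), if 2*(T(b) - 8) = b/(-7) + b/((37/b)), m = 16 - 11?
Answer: 190164/259 ≈ 734.22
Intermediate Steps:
m = 5
T(b) = 8 - b/14 + b²/74 (T(b) = 8 + (b/(-7) + b/((37/b)))/2 = 8 + (b*(-⅐) + b*(b/37))/2 = 8 + (-b/7 + b²/37)/2 = 8 + (-b/14 + b²/74) = 8 - b/14 + b²/74)
92*T(m) = 92*(8 - 1/14*5 + (1/74)*5²) = 92*(8 - 5/14 + (1/74)*25) = 92*(8 - 5/14 + 25/74) = 92*(2067/259) = 190164/259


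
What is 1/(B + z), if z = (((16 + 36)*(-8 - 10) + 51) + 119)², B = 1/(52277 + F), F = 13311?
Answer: 65588/38484152529 ≈ 1.7043e-6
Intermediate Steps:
B = 1/65588 (B = 1/(52277 + 13311) = 1/65588 ≈ 1.5247e-5)
z = 586756 (z = ((52*(-18) + 51) + 119)² = ((-936 + 51) + 119)² = (-885 + 119)² = (-766)² = 586756)
1/(B + z) = 1/(1/65588 + 586756) = 1/(38484152529/65588) = 65588/38484152529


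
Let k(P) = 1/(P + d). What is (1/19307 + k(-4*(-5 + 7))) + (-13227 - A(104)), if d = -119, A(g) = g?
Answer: -32687484539/2451989 ≈ -13331.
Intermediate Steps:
k(P) = 1/(-119 + P) (k(P) = 1/(P - 119) = 1/(-119 + P))
(1/19307 + k(-4*(-5 + 7))) + (-13227 - A(104)) = (1/19307 + 1/(-119 - 4*(-5 + 7))) + (-13227 - 1*104) = (1/19307 + 1/(-119 - 4*2)) + (-13227 - 104) = (1/19307 + 1/(-119 - 8)) - 13331 = (1/19307 + 1/(-127)) - 13331 = (1/19307 - 1/127) - 13331 = -19180/2451989 - 13331 = -32687484539/2451989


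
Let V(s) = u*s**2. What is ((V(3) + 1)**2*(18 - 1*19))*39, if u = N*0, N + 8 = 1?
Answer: -39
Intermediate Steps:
N = -7 (N = -8 + 1 = -7)
u = 0 (u = -7*0 = 0)
V(s) = 0 (V(s) = 0*s**2 = 0)
((V(3) + 1)**2*(18 - 1*19))*39 = ((0 + 1)**2*(18 - 1*19))*39 = (1**2*(18 - 19))*39 = (1*(-1))*39 = -1*39 = -39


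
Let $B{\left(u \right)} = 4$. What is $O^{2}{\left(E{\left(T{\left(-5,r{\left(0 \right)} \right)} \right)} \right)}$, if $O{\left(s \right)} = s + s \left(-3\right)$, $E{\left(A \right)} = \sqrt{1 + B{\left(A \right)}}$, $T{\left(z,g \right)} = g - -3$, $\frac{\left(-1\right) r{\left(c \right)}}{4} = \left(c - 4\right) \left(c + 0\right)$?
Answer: $20$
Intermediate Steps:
$r{\left(c \right)} = - 4 c \left(-4 + c\right)$ ($r{\left(c \right)} = - 4 \left(c - 4\right) \left(c + 0\right) = - 4 \left(-4 + c\right) c = - 4 c \left(-4 + c\right)$)
$T{\left(z,g \right)} = 3 + g$ ($T{\left(z,g \right)} = g + 3 = 3 + g$)
$E{\left(A \right)} = \sqrt{5}$ ($E{\left(A \right)} = \sqrt{1 + 4} = \sqrt{5}$)
$O{\left(s \right)} = - 2 s$ ($O{\left(s \right)} = s - 3 s = - 2 s$)
$O^{2}{\left(E{\left(T{\left(-5,r{\left(0 \right)} \right)} \right)} \right)} = \left(- 2 \sqrt{5}\right)^{2} = 20$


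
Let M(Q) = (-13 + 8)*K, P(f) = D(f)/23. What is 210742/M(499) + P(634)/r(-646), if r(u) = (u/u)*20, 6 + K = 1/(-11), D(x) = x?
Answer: 106656691/15410 ≈ 6921.3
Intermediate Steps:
K = -67/11 (K = -6 + 1/(-11) = -6 - 1/11 = -67/11 ≈ -6.0909)
r(u) = 20 (r(u) = 1*20 = 20)
P(f) = f/23
M(Q) = 335/11 (M(Q) = (-13 + 8)*(-67/11) = -5*(-67/11) = 335/11)
210742/M(499) + P(634)/r(-646) = 210742/(335/11) + ((1/23)*634)/20 = 210742*(11/335) + (634/23)*(1/20) = 2318162/335 + 317/230 = 106656691/15410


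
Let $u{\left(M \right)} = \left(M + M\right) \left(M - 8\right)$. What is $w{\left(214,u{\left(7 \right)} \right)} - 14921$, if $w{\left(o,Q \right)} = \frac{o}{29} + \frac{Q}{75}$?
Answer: $- \frac{32437531}{2175} \approx -14914.0$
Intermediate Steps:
$u{\left(M \right)} = 2 M \left(-8 + M\right)$
$w{\left(o,Q \right)} = \frac{o}{29} + \frac{Q}{75}$ ($w{\left(o,Q \right)} = o \frac{1}{29} + Q \frac{1}{75} = \frac{o}{29} + \frac{Q}{75}$)
$w{\left(214,u{\left(7 \right)} \right)} - 14921 = \left(\frac{1}{29} \cdot 214 + \frac{2 \cdot 7 \left(-8 + 7\right)}{75}\right) - 14921 = \left(\frac{214}{29} + \frac{2 \cdot 7 \left(-1\right)}{75}\right) - 14921 = \left(\frac{214}{29} + \frac{1}{75} \left(-14\right)\right) - 14921 = \left(\frac{214}{29} - \frac{14}{75}\right) - 14921 = \frac{15644}{2175} - 14921 = - \frac{32437531}{2175}$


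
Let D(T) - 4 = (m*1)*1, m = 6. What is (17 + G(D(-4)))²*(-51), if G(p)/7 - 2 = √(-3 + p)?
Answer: -66504 - 22134*√7 ≈ -1.2507e+5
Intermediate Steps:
D(T) = 10 (D(T) = 4 + (6*1)*1 = 4 + 6*1 = 4 + 6 = 10)
G(p) = 14 + 7*√(-3 + p)
(17 + G(D(-4)))²*(-51) = (17 + (14 + 7*√(-3 + 10)))²*(-51) = (17 + (14 + 7*√7))²*(-51) = (31 + 7*√7)²*(-51) = -51*(31 + 7*√7)²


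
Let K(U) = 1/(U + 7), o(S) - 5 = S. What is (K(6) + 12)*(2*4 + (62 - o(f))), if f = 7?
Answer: 9106/13 ≈ 700.46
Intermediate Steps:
o(S) = 5 + S
K(U) = 1/(7 + U)
(K(6) + 12)*(2*4 + (62 - o(f))) = (1/(7 + 6) + 12)*(2*4 + (62 - (5 + 7))) = (1/13 + 12)*(8 + (62 - 1*12)) = (1/13 + 12)*(8 + (62 - 12)) = 157*(8 + 50)/13 = (157/13)*58 = 9106/13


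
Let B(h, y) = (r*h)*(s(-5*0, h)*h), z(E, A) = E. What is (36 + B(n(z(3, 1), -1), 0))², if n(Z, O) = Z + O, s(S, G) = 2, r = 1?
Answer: 1936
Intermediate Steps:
n(Z, O) = O + Z
B(h, y) = 2*h² (B(h, y) = (1*h)*(2*h) = h*(2*h) = 2*h²)
(36 + B(n(z(3, 1), -1), 0))² = (36 + 2*(-1 + 3)²)² = (36 + 2*2²)² = (36 + 2*4)² = (36 + 8)² = 44² = 1936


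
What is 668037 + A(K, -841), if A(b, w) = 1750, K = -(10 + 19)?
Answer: 669787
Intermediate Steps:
K = -29 (K = -1*29 = -29)
668037 + A(K, -841) = 668037 + 1750 = 669787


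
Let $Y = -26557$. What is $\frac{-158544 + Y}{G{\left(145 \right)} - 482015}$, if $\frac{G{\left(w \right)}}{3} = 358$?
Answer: $\frac{185101}{480941} \approx 0.38487$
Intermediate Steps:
$G{\left(w \right)} = 1074$ ($G{\left(w \right)} = 3 \cdot 358 = 1074$)
$\frac{-158544 + Y}{G{\left(145 \right)} - 482015} = \frac{-158544 - 26557}{1074 - 482015} = - \frac{185101}{-480941} = \left(-185101\right) \left(- \frac{1}{480941}\right) = \frac{185101}{480941}$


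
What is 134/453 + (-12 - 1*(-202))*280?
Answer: 24099734/453 ≈ 53200.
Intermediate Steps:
134/453 + (-12 - 1*(-202))*280 = 134*(1/453) + (-12 + 202)*280 = 134/453 + 190*280 = 134/453 + 53200 = 24099734/453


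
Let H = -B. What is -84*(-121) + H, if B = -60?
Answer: 10224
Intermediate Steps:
H = 60 (H = -1*(-60) = 60)
-84*(-121) + H = -84*(-121) + 60 = 10164 + 60 = 10224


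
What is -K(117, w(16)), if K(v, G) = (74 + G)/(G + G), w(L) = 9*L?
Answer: -109/144 ≈ -0.75694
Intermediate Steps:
K(v, G) = (74 + G)/(2*G) (K(v, G) = (74 + G)/((2*G)) = (74 + G)*(1/(2*G)) = (74 + G)/(2*G))
-K(117, w(16)) = -(74 + 9*16)/(2*(9*16)) = -(74 + 144)/(2*144) = -218/(2*144) = -1*109/144 = -109/144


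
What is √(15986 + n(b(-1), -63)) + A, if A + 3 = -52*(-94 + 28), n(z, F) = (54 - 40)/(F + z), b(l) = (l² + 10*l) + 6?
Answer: 3429 + √17408523/33 ≈ 3555.4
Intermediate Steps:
b(l) = 6 + l² + 10*l
n(z, F) = 14/(F + z)
A = 3429 (A = -3 - 52*(-94 + 28) = -3 - 52*(-66) = -3 + 3432 = 3429)
√(15986 + n(b(-1), -63)) + A = √(15986 + 14/(-63 + (6 + (-1)² + 10*(-1)))) + 3429 = √(15986 + 14/(-63 + (6 + 1 - 10))) + 3429 = √(15986 + 14/(-63 - 3)) + 3429 = √(15986 + 14/(-66)) + 3429 = √(15986 + 14*(-1/66)) + 3429 = √(15986 - 7/33) + 3429 = √(527531/33) + 3429 = √17408523/33 + 3429 = 3429 + √17408523/33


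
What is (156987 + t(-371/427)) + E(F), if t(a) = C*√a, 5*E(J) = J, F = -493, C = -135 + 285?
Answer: 784442/5 + 150*I*√3233/61 ≈ 1.5689e+5 + 139.82*I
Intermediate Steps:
C = 150
E(J) = J/5
t(a) = 150*√a
(156987 + t(-371/427)) + E(F) = (156987 + 150*√(-371/427)) + (⅕)*(-493) = (156987 + 150*√(-371*1/427)) - 493/5 = (156987 + 150*√(-53/61)) - 493/5 = (156987 + 150*(I*√3233/61)) - 493/5 = (156987 + 150*I*√3233/61) - 493/5 = 784442/5 + 150*I*√3233/61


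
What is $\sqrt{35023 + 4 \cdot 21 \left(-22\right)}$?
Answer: $5 \sqrt{1327} \approx 182.14$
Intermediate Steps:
$\sqrt{35023 + 4 \cdot 21 \left(-22\right)} = \sqrt{35023 + 84 \left(-22\right)} = \sqrt{35023 - 1848} = \sqrt{33175} = 5 \sqrt{1327}$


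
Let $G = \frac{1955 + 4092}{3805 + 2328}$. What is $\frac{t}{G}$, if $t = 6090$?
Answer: $\frac{37349970}{6047} \approx 6176.6$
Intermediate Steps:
$G = \frac{6047}{6133} \approx 0.98598$
$\frac{t}{G} = \frac{6090}{\frac{6047}{6133}} = 6090 \cdot \frac{6133}{6047} = \frac{37349970}{6047}$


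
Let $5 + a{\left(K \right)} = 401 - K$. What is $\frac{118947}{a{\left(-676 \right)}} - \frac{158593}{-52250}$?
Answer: $\frac{168026117}{1474000} \approx 113.99$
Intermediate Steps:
$a{\left(K \right)} = 396 - K$ ($a{\left(K \right)} = -5 - \left(-401 + K\right) = 396 - K$)
$\frac{118947}{a{\left(-676 \right)}} - \frac{158593}{-52250} = \frac{118947}{396 - -676} - \frac{158593}{-52250} = \frac{118947}{396 + 676} - - \frac{8347}{2750} = \frac{118947}{1072} + \frac{8347}{2750} = \frac{168026117}{1474000}$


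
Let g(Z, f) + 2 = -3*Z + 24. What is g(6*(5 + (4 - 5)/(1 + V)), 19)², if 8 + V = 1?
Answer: 5041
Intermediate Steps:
V = -7 (V = -8 + 1 = -7)
g(Z, f) = 22 - 3*Z (g(Z, f) = -2 + (-3*Z + 24) = -2 + (24 - 3*Z) = 22 - 3*Z)
g(6*(5 + (4 - 5)/(1 + V)), 19)² = (22 - 18*(5 + (4 - 5)/(1 - 7)))² = (22 - 18*(5 - 1/(-6)))² = (22 - 18*(5 - 1*(-⅙)))² = (22 - 18*(5 + ⅙))² = (22 - 18*31/6)² = (22 - 3*31)² = (22 - 93)² = (-71)² = 5041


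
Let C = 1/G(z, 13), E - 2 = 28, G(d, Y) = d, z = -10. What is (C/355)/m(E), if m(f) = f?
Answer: -1/106500 ≈ -9.3897e-6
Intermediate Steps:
E = 30 (E = 2 + 28 = 30)
C = -⅒ (C = 1/(-10) = -⅒ ≈ -0.10000)
(C/355)/m(E) = -⅒/355/30 = -⅒*1/355*(1/30) = -1/3550*1/30 = -1/106500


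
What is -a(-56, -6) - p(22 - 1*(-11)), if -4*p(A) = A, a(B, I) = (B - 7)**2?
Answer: -15843/4 ≈ -3960.8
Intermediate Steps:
a(B, I) = (-7 + B)**2
p(A) = -A/4
-a(-56, -6) - p(22 - 1*(-11)) = -(-7 - 56)**2 - (-1)*(22 - 1*(-11))/4 = -1*(-63)**2 - (-1)*(22 + 11)/4 = -1*3969 - (-1)*33/4 = -3969 - 1*(-33/4) = -3969 + 33/4 = -15843/4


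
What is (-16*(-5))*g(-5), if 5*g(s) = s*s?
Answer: 400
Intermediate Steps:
g(s) = s²/5 (g(s) = (s*s)/5 = s²/5)
(-16*(-5))*g(-5) = (-16*(-5))*((⅕)*(-5)²) = 80*((⅕)*25) = 80*5 = 400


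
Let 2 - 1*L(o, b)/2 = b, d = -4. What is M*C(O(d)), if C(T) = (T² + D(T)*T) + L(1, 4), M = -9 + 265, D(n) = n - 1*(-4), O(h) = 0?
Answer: -1024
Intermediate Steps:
L(o, b) = 4 - 2*b
D(n) = 4 + n (D(n) = n + 4 = 4 + n)
M = 256
C(T) = -4 + T² + T*(4 + T) (C(T) = (T² + (4 + T)*T) + (4 - 2*4) = (T² + T*(4 + T)) + (4 - 8) = (T² + T*(4 + T)) - 4 = -4 + T² + T*(4 + T))
M*C(O(d)) = 256*(-4 + 0² + 0*(4 + 0)) = 256*(-4 + 0 + 0*4) = 256*(-4 + 0 + 0) = 256*(-4) = -1024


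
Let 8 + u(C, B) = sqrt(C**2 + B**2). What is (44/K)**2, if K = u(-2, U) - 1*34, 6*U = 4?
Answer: 4356/(63 - sqrt(10))**2 ≈ 1.2166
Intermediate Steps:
U = 2/3 (U = (1/6)*4 = 2/3 ≈ 0.66667)
u(C, B) = -8 + sqrt(B**2 + C**2) (u(C, B) = -8 + sqrt(C**2 + B**2) = -8 + sqrt(B**2 + C**2))
K = -42 + 2*sqrt(10)/3 (K = (-8 + sqrt((2/3)**2 + (-2)**2)) - 1*34 = (-8 + sqrt(4/9 + 4)) - 34 = (-8 + sqrt(40/9)) - 34 = (-8 + 2*sqrt(10)/3) - 34 = -42 + 2*sqrt(10)/3 ≈ -39.892)
(44/K)**2 = (44/(-42 + 2*sqrt(10)/3))**2 = 1936/(-42 + 2*sqrt(10)/3)**2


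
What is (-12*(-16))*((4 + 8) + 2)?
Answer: 2688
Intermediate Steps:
(-12*(-16))*((4 + 8) + 2) = 192*(12 + 2) = 192*14 = 2688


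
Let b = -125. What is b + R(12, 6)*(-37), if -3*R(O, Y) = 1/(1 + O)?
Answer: -4838/39 ≈ -124.05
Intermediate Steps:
R(O, Y) = -1/(3*(1 + O))
b + R(12, 6)*(-37) = -125 - 1/(3 + 3*12)*(-37) = -125 - 1/(3 + 36)*(-37) = -125 - 1/39*(-37) = -125 + 37/39 = -4838/39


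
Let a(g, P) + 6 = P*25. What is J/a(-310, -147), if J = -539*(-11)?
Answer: -5929/3681 ≈ -1.6107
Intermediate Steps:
a(g, P) = -6 + 25*P (a(g, P) = -6 + P*25 = -6 + 25*P)
J = 5929
J/a(-310, -147) = 5929/(-6 + 25*(-147)) = 5929/(-6 - 3675) = 5929/(-3681) = 5929*(-1/3681) = -5929/3681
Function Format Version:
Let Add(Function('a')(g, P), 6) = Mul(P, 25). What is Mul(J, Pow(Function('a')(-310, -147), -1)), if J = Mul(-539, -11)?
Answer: Rational(-5929, 3681) ≈ -1.6107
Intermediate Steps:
Function('a')(g, P) = Add(-6, Mul(25, P)) (Function('a')(g, P) = Add(-6, Mul(P, 25)) = Add(-6, Mul(25, P)))
J = 5929
Mul(J, Pow(Function('a')(-310, -147), -1)) = Mul(5929, Pow(Add(-6, Mul(25, -147)), -1)) = Mul(5929, Pow(Add(-6, -3675), -1)) = Mul(5929, Pow(-3681, -1)) = Mul(5929, Rational(-1, 3681)) = Rational(-5929, 3681)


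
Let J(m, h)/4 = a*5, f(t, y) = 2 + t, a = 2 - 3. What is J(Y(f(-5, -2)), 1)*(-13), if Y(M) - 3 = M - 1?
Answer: 260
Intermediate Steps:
a = -1
Y(M) = 2 + M (Y(M) = 3 + (M - 1) = 3 + (-1 + M) = 2 + M)
J(m, h) = -20 (J(m, h) = 4*(-1*5) = 4*(-5) = -20)
J(Y(f(-5, -2)), 1)*(-13) = -20*(-13) = 260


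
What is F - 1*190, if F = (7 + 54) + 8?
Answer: -121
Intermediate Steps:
F = 69 (F = 61 + 8 = 69)
F - 1*190 = 69 - 1*190 = 69 - 190 = -121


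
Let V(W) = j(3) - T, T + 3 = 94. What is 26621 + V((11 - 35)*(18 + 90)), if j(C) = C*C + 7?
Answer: 26546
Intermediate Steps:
T = 91 (T = -3 + 94 = 91)
j(C) = 7 + C² (j(C) = C² + 7 = 7 + C²)
V(W) = -75 (V(W) = (7 + 3²) - 1*91 = (7 + 9) - 91 = 16 - 91 = -75)
26621 + V((11 - 35)*(18 + 90)) = 26621 - 75 = 26546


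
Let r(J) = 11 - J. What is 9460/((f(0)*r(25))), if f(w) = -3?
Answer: 4730/21 ≈ 225.24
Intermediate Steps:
9460/((f(0)*r(25))) = 9460/((-3*(11 - 1*25))) = 9460/((-3*(11 - 25))) = 9460/((-3*(-14))) = 9460/42 = 9460*(1/42) = 4730/21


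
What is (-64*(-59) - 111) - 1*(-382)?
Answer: 4047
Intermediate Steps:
(-64*(-59) - 111) - 1*(-382) = (3776 - 111) + 382 = 3665 + 382 = 4047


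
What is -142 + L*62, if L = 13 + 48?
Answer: 3640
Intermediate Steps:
L = 61
-142 + L*62 = -142 + 61*62 = -142 + 3782 = 3640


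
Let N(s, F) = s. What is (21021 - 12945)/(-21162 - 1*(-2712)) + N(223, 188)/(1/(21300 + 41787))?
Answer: 43260331729/3075 ≈ 1.4068e+7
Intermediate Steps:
(21021 - 12945)/(-21162 - 1*(-2712)) + N(223, 188)/(1/(21300 + 41787)) = (21021 - 12945)/(-21162 - 1*(-2712)) + 223/(1/(21300 + 41787)) = 8076/(-21162 + 2712) + 223/(1/63087) = 8076/(-18450) + 223/(1/63087) = 8076*(-1/18450) + 223*63087 = -1346/3075 + 14068401 = 43260331729/3075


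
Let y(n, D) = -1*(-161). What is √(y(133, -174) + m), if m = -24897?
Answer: 4*I*√1546 ≈ 157.28*I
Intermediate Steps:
y(n, D) = 161
√(y(133, -174) + m) = √(161 - 24897) = √(-24736) = 4*I*√1546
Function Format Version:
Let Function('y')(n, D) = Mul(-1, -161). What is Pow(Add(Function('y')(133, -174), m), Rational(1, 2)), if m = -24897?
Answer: Mul(4, I, Pow(1546, Rational(1, 2))) ≈ Mul(157.28, I)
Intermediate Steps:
Function('y')(n, D) = 161
Pow(Add(Function('y')(133, -174), m), Rational(1, 2)) = Pow(Add(161, -24897), Rational(1, 2)) = Pow(-24736, Rational(1, 2)) = Mul(4, I, Pow(1546, Rational(1, 2)))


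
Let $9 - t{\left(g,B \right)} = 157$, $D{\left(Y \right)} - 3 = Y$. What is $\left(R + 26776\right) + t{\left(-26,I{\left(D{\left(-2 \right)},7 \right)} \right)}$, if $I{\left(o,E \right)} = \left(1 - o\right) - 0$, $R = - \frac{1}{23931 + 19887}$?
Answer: $\frac{1166785703}{43818} \approx 26628.0$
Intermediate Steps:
$D{\left(Y \right)} = 3 + Y$
$R = - \frac{1}{43818} \approx -2.2822 \cdot 10^{-5}$
$I{\left(o,E \right)} = 1 - o$ ($I{\left(o,E \right)} = \left(1 - o\right) + 0 = 1 - o$)
$t{\left(g,B \right)} = -148$ ($t{\left(g,B \right)} = 9 - 157 = -148$)
$\left(R + 26776\right) + t{\left(-26,I{\left(D{\left(-2 \right)},7 \right)} \right)} = \left(- \frac{1}{43818} + 26776\right) - 148 = \frac{1173270767}{43818} - 148 = \frac{1166785703}{43818}$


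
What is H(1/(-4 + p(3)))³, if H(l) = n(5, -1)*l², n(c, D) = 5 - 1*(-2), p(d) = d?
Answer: 343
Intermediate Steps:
n(c, D) = 7 (n(c, D) = 5 + 2 = 7)
H(l) = 7*l²
H(1/(-4 + p(3)))³ = (7*(1/(-4 + 3))²)³ = (7*(1/(-1))²)³ = (7*(-1)²)³ = (7*1)³ = 7³ = 343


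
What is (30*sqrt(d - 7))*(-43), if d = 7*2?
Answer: -1290*sqrt(7) ≈ -3413.0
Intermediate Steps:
d = 14
(30*sqrt(d - 7))*(-43) = (30*sqrt(14 - 7))*(-43) = (30*sqrt(7))*(-43) = -1290*sqrt(7)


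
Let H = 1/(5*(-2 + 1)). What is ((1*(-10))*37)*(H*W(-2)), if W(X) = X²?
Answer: 296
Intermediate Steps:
H = -⅕ (H = 1/(5*(-1)) = 1/(-5) = -⅕ ≈ -0.20000)
((1*(-10))*37)*(H*W(-2)) = ((1*(-10))*37)*(-⅕*(-2)²) = (-10*37)*(-⅕*4) = -370*(-⅘) = 296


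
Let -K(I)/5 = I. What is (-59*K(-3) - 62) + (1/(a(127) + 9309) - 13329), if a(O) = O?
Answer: -134708335/9436 ≈ -14276.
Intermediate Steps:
K(I) = -5*I
(-59*K(-3) - 62) + (1/(a(127) + 9309) - 13329) = (-(-295)*(-3) - 62) + (1/(127 + 9309) - 13329) = (-59*15 - 62) + (1/9436 - 13329) = (-885 - 62) + (1/9436 - 13329) = -947 - 125772443/9436 = -134708335/9436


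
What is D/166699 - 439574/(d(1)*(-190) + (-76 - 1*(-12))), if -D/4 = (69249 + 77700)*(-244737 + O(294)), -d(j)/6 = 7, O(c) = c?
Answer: 568659162298511/659794642 ≈ 8.6187e+5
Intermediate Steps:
d(j) = -42 (d(j) = -6*7 = -42)
D = 143682617628 (D = -4*(69249 + 77700)*(-244737 + 294) = -587796*(-244443) = -4*(-35920654407) = 143682617628)
D/166699 - 439574/(d(1)*(-190) + (-76 - 1*(-12))) = 143682617628/166699 - 439574/(-42*(-190) + (-76 - 1*(-12))) = 143682617628*(1/166699) - 439574/(7980 + (-76 + 12)) = 143682617628/166699 - 439574/(7980 - 64) = 143682617628/166699 - 439574/7916 = 143682617628/166699 - 439574*1/7916 = 143682617628/166699 - 219787/3958 = 568659162298511/659794642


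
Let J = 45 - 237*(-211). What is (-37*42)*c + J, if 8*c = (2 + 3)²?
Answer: 180783/4 ≈ 45196.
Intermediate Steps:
c = 25/8 (c = (2 + 3)²/8 = (⅛)*5² = (⅛)*25 = 25/8 ≈ 3.1250)
J = 50052 (J = 45 + 50007 = 50052)
(-37*42)*c + J = -37*42*(25/8) + 50052 = -1554*25/8 + 50052 = -19425/4 + 50052 = 180783/4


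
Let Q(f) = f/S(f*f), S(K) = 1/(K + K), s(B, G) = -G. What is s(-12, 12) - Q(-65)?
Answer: 549238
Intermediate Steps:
S(K) = 1/(2*K)
Q(f) = 2*f³ (Q(f) = f/((1/(2*((f*f))))) = f/((1/(2*(f²)))) = f/((1/(2*f²))) = f*(2*f²) = 2*f³)
s(-12, 12) - Q(-65) = -1*12 - 2*(-65)³ = -12 - 2*(-274625) = -12 - 1*(-549250) = -12 + 549250 = 549238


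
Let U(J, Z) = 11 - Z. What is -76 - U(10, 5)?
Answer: -82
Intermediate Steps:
-76 - U(10, 5) = -76 - (11 - 1*5) = -76 - (11 - 5) = -76 - 1*6 = -76 - 6 = -82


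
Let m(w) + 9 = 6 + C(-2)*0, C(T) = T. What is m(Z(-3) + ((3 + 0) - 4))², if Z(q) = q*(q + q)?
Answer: 9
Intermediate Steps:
Z(q) = 2*q² (Z(q) = q*(2*q) = 2*q²)
m(w) = -3 (m(w) = -9 + (6 - 2*0) = -9 + (6 + 0) = -9 + 6 = -3)
m(Z(-3) + ((3 + 0) - 4))² = (-3)² = 9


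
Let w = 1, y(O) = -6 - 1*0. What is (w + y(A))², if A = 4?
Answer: 25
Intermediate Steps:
y(O) = -6 (y(O) = -6 + 0 = -6)
(w + y(A))² = (1 - 6)² = (-5)² = 25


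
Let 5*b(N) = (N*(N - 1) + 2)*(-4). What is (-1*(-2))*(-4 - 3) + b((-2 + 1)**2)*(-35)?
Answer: 42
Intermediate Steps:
b(N) = -8/5 - 4*N*(-1 + N)/5 (b(N) = ((N*(N - 1) + 2)*(-4))/5 = ((N*(-1 + N) + 2)*(-4))/5 = ((2 + N*(-1 + N))*(-4))/5 = (-8 - 4*N*(-1 + N))/5 = -8/5 - 4*N*(-1 + N)/5)
(-1*(-2))*(-4 - 3) + b((-2 + 1)**2)*(-35) = (-1*(-2))*(-4 - 3) + (-8/5 - 4*(-2 + 1)**4/5 + 4*(-2 + 1)**2/5)*(-35) = 2*(-7) + (-8/5 - 4*((-1)**2)**2/5 + (4/5)*(-1)**2)*(-35) = -14 + (-8/5 - 4/5*1**2 + (4/5)*1)*(-35) = -14 + (-8/5 - 4/5*1 + 4/5)*(-35) = -14 + (-8/5 - 4/5 + 4/5)*(-35) = -14 - 8/5*(-35) = -14 + 56 = 42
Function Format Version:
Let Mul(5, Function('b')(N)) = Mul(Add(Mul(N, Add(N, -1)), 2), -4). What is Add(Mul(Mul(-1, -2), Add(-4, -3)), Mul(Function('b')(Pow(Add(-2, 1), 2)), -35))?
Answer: 42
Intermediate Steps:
Function('b')(N) = Add(Rational(-8, 5), Mul(Rational(-4, 5), N, Add(-1, N))) (Function('b')(N) = Mul(Rational(1, 5), Mul(Add(Mul(N, Add(N, -1)), 2), -4)) = Mul(Rational(1, 5), Mul(Add(Mul(N, Add(-1, N)), 2), -4)) = Mul(Rational(1, 5), Mul(Add(2, Mul(N, Add(-1, N))), -4)) = Mul(Rational(1, 5), Add(-8, Mul(-4, N, Add(-1, N)))) = Add(Rational(-8, 5), Mul(Rational(-4, 5), N, Add(-1, N))))
Add(Mul(Mul(-1, -2), Add(-4, -3)), Mul(Function('b')(Pow(Add(-2, 1), 2)), -35)) = Add(Mul(Mul(-1, -2), Add(-4, -3)), Mul(Add(Rational(-8, 5), Mul(Rational(-4, 5), Pow(Pow(Add(-2, 1), 2), 2)), Mul(Rational(4, 5), Pow(Add(-2, 1), 2))), -35)) = Add(Mul(2, -7), Mul(Add(Rational(-8, 5), Mul(Rational(-4, 5), Pow(Pow(-1, 2), 2)), Mul(Rational(4, 5), Pow(-1, 2))), -35)) = Add(-14, Mul(Add(Rational(-8, 5), Mul(Rational(-4, 5), Pow(1, 2)), Mul(Rational(4, 5), 1)), -35)) = Add(-14, Mul(Add(Rational(-8, 5), Mul(Rational(-4, 5), 1), Rational(4, 5)), -35)) = Add(-14, Mul(Add(Rational(-8, 5), Rational(-4, 5), Rational(4, 5)), -35)) = Add(-14, Mul(Rational(-8, 5), -35)) = Add(-14, 56) = 42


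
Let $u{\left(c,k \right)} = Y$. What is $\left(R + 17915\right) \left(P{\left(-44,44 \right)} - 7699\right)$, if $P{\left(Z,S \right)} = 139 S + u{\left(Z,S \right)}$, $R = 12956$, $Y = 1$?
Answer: $-48837922$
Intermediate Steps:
$u{\left(c,k \right)} = 1$
$P{\left(Z,S \right)} = 1 + 139 S$ ($P{\left(Z,S \right)} = 139 S + 1 = 1 + 139 S$)
$\left(R + 17915\right) \left(P{\left(-44,44 \right)} - 7699\right) = \left(12956 + 17915\right) \left(\left(1 + 139 \cdot 44\right) - 7699\right) = 30871 \left(\left(1 + 6116\right) - 7699\right) = 30871 \left(6117 - 7699\right) = 30871 \left(-1582\right) = -48837922$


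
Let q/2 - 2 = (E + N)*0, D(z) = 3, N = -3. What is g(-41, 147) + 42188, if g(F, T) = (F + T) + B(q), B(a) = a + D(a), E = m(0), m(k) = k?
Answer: 42301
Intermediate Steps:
E = 0
q = 4 (q = 4 + 2*((0 - 3)*0) = 4 + 2*(-3*0) = 4 + 2*0 = 4 + 0 = 4)
B(a) = 3 + a (B(a) = a + 3 = 3 + a)
g(F, T) = 7 + F + T (g(F, T) = (F + T) + (3 + 4) = (F + T) + 7 = 7 + F + T)
g(-41, 147) + 42188 = (7 - 41 + 147) + 42188 = 113 + 42188 = 42301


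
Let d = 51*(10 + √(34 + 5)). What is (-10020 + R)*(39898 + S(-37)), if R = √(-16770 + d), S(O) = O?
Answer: -399407220 + 39861*I*√(16260 - 51*√39) ≈ -3.9941e+8 + 5.0328e+6*I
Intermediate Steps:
d = 510 + 51*√39 (d = 51*(10 + √39) = 510 + 51*√39 ≈ 828.50)
R = √(-16260 + 51*√39) (R = √(-16770 + (510 + 51*√39)) = √(-16260 + 51*√39) ≈ 126.26*I)
(-10020 + R)*(39898 + S(-37)) = (-10020 + √(-16260 + 51*√39))*(39898 - 37) = (-10020 + √(-16260 + 51*√39))*39861 = -399407220 + 39861*√(-16260 + 51*√39)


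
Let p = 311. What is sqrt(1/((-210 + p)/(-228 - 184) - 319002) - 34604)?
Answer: 14*I*sqrt(121986602205253054)/26285785 ≈ 186.02*I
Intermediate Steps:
sqrt(1/((-210 + p)/(-228 - 184) - 319002) - 34604) = sqrt(1/((-210 + 311)/(-228 - 184) - 319002) - 34604) = sqrt(1/(101/(-412) - 319002) - 34604) = sqrt(1/(-1/412*101 - 319002) - 34604) = sqrt(1/(-101/412 - 319002) - 34604) = sqrt(1/(-131428925/412) - 34604) = sqrt(-412/131428925 - 34604) = sqrt(-4547966521112/131428925) = 14*I*sqrt(121986602205253054)/26285785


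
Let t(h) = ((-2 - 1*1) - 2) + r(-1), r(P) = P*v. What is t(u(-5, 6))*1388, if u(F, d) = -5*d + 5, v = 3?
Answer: -11104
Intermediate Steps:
r(P) = 3*P (r(P) = P*3 = 3*P)
u(F, d) = 5 - 5*d
t(h) = -8 (t(h) = ((-2 - 1*1) - 2) + 3*(-1) = ((-2 - 1) - 2) - 3 = (-3 - 2) - 3 = -5 - 3 = -8)
t(u(-5, 6))*1388 = -8*1388 = -11104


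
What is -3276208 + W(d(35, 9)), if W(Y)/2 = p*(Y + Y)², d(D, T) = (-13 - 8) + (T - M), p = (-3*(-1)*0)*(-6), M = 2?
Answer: -3276208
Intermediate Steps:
p = 0 (p = (3*0)*(-6) = 0*(-6) = 0)
d(D, T) = -23 + T (d(D, T) = (-13 - 8) + (T - 1*2) = -21 + (T - 2) = -21 + (-2 + T) = -23 + T)
W(Y) = 0 (W(Y) = 2*(0*(Y + Y)²) = 2*(0*(2*Y)²) = 2*(0*(4*Y²)) = 2*0 = 0)
-3276208 + W(d(35, 9)) = -3276208 + 0 = -3276208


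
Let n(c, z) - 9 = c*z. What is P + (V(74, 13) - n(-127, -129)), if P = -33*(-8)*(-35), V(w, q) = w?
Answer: -25558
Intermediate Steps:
n(c, z) = 9 + c*z
P = -9240 (P = 264*(-35) = -9240)
P + (V(74, 13) - n(-127, -129)) = -9240 + (74 - (9 - 127*(-129))) = -9240 + (74 - (9 + 16383)) = -9240 + (74 - 1*16392) = -9240 + (74 - 16392) = -9240 - 16318 = -25558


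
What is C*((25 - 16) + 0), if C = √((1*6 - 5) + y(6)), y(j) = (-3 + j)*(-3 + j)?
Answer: 9*√10 ≈ 28.461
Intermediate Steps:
y(j) = (-3 + j)²
C = √10 (C = √((1*6 - 5) + (-3 + 6)²) = √((6 - 5) + 3²) = √(1 + 9) = √10 ≈ 3.1623)
C*((25 - 16) + 0) = √10*((25 - 16) + 0) = √10*(9 + 0) = √10*9 = 9*√10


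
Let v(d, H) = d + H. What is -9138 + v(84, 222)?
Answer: -8832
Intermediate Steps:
v(d, H) = H + d
-9138 + v(84, 222) = -9138 + (222 + 84) = -9138 + 306 = -8832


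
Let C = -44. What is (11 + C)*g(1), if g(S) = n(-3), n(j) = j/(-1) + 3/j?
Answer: -66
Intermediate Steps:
n(j) = -j + 3/j (n(j) = j*(-1) + 3/j = -j + 3/j)
g(S) = 2 (g(S) = -1*(-3) + 3/(-3) = 3 + 3*(-1/3) = 3 - 1 = 2)
(11 + C)*g(1) = (11 - 44)*2 = -33*2 = -66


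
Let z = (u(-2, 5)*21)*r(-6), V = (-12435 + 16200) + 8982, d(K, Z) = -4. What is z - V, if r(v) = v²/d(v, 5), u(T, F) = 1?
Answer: -12936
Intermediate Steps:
r(v) = -v²/4 (r(v) = v²/(-4) = v²*(-¼) = -v²/4)
V = 12747 (V = 3765 + 8982 = 12747)
z = -189 (z = (1*21)*(-¼*(-6)²) = 21*(-¼*36) = 21*(-9) = -189)
z - V = -189 - 1*12747 = -189 - 12747 = -12936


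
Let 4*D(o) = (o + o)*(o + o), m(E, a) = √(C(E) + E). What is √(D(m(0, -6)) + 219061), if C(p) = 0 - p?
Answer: √219061 ≈ 468.04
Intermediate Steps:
C(p) = -p
m(E, a) = 0 (m(E, a) = √(-E + E) = √0 = 0)
D(o) = o² (D(o) = ((o + o)*(o + o))/4 = ((2*o)*(2*o))/4 = (4*o²)/4 = o²)
√(D(m(0, -6)) + 219061) = √(0² + 219061) = √(0 + 219061) = √219061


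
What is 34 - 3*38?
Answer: -80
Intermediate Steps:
34 - 3*38 = 34 - 114 = -80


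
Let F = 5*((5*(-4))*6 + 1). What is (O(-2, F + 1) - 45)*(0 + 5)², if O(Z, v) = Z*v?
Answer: 28575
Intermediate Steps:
F = -595 (F = 5*(-20*6 + 1) = 5*(-120 + 1) = 5*(-119) = -595)
(O(-2, F + 1) - 45)*(0 + 5)² = (-2*(-595 + 1) - 45)*(0 + 5)² = (-2*(-594) - 45)*5² = (1188 - 45)*25 = 1143*25 = 28575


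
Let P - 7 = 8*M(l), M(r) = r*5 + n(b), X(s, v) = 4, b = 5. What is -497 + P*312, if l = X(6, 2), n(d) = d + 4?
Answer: 74071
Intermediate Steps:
n(d) = 4 + d
l = 4
M(r) = 9 + 5*r (M(r) = r*5 + (4 + 5) = 5*r + 9 = 9 + 5*r)
P = 239 (P = 7 + 8*(9 + 5*4) = 7 + 8*(9 + 20) = 7 + 8*29 = 7 + 232 = 239)
-497 + P*312 = -497 + 239*312 = -497 + 74568 = 74071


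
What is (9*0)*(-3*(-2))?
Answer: 0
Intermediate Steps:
(9*0)*(-3*(-2)) = 0*6 = 0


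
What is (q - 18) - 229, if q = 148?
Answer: -99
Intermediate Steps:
(q - 18) - 229 = (148 - 18) - 229 = 130 - 229 = -99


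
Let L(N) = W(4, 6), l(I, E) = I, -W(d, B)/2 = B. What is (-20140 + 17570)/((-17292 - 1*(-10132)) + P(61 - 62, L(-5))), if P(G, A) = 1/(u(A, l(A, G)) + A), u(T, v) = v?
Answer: 61680/171841 ≈ 0.35894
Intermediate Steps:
W(d, B) = -2*B
L(N) = -12 (L(N) = -2*6 = -12)
P(G, A) = 1/(2*A) (P(G, A) = 1/(A + A) = 1/(2*A))
(-20140 + 17570)/((-17292 - 1*(-10132)) + P(61 - 62, L(-5))) = (-20140 + 17570)/((-17292 - 1*(-10132)) + (½)/(-12)) = -2570/((-17292 + 10132) + (½)*(-1/12)) = -2570/(-7160 - 1/24) = -2570/(-171841/24) = -2570*(-24/171841) = 61680/171841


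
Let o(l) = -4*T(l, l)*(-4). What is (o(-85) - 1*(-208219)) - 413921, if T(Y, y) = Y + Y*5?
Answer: -213862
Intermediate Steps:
T(Y, y) = 6*Y (T(Y, y) = Y + 5*Y = 6*Y)
o(l) = 96*l (o(l) = -24*l*(-4) = 96*l)
(o(-85) - 1*(-208219)) - 413921 = (96*(-85) - 1*(-208219)) - 413921 = (-8160 + 208219) - 413921 = 200059 - 413921 = -213862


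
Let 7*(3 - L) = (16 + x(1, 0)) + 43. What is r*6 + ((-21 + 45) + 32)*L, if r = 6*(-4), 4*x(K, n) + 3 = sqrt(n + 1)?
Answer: -444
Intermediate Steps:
x(K, n) = -3/4 + sqrt(1 + n)/4 (x(K, n) = -3/4 + sqrt(n + 1)/4 = -3/4 + sqrt(1 + n)/4)
r = -24
L = -75/14 (L = 3 - ((16 + (-3/4 + sqrt(1 + 0)/4)) + 43)/7 = 3 - ((16 + (-3/4 + sqrt(1)/4)) + 43)/7 = 3 - ((16 + (-3/4 + (1/4)*1)) + 43)/7 = 3 - ((16 + (-3/4 + 1/4)) + 43)/7 = 3 - ((16 - 1/2) + 43)/7 = 3 - (31/2 + 43)/7 = 3 - 1/7*117/2 = 3 - 117/14 = -75/14 ≈ -5.3571)
r*6 + ((-21 + 45) + 32)*L = -24*6 + ((-21 + 45) + 32)*(-75/14) = -144 + (24 + 32)*(-75/14) = -144 + 56*(-75/14) = -144 - 300 = -444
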